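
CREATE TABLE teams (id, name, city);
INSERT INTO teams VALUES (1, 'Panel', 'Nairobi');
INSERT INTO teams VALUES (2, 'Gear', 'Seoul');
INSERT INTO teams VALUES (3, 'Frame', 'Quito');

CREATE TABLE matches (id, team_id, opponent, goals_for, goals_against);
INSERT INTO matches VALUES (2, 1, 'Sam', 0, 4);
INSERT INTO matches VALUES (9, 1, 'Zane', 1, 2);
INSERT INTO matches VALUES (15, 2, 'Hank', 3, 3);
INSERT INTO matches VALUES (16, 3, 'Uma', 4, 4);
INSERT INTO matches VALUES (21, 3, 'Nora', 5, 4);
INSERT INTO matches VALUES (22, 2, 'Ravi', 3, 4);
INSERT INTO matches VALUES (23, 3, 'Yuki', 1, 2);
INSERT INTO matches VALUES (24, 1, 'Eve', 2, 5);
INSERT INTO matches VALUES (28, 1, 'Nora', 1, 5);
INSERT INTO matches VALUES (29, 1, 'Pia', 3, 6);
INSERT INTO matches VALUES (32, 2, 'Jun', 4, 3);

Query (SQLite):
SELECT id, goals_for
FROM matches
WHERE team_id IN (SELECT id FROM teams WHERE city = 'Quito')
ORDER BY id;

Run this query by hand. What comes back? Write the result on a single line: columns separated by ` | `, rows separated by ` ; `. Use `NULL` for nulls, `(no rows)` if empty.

16 | 4 ; 21 | 5 ; 23 | 1

Inner query: teams.id where city = 'Quito'.
Outer: keep matches rows whose team_id is in that set.
Inner query → {3}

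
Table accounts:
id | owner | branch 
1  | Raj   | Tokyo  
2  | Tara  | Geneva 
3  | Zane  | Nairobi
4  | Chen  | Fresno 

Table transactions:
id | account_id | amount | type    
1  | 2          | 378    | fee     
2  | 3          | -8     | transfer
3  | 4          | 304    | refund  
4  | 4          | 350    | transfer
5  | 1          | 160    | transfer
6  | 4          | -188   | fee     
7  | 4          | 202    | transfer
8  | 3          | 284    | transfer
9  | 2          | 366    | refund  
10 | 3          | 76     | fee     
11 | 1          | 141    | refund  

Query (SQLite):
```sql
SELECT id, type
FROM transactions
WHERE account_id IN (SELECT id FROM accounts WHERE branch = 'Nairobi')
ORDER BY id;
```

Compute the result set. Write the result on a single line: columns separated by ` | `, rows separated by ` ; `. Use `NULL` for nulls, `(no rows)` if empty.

Inner query: accounts.id where branch = 'Nairobi'.
Outer: keep transactions rows whose account_id is in that set.
Inner query → {3}

2 | transfer ; 8 | transfer ; 10 | fee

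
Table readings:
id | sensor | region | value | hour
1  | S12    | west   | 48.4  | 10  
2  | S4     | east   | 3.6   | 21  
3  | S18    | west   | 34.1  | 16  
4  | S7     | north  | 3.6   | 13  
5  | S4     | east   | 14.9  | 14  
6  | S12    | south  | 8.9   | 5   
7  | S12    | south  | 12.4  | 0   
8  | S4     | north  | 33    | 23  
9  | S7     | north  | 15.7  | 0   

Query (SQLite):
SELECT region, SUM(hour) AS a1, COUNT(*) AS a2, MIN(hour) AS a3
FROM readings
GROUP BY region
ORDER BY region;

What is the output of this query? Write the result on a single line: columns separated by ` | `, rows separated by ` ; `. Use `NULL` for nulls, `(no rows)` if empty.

east | 35 | 2 | 14 ; north | 36 | 3 | 0 ; south | 5 | 2 | 0 ; west | 26 | 2 | 10

Group readings by region.
Per group compute: SUM(hour), COUNT(*), MIN(hour).
  east: ids {2, 5} → SUM(hour)=35, COUNT(*)=2, MIN(hour)=14
  north: ids {4, 8, 9} → SUM(hour)=36, COUNT(*)=3, MIN(hour)=0
  south: ids {6, 7} → SUM(hour)=5, COUNT(*)=2, MIN(hour)=0
  west: ids {1, 3} → SUM(hour)=26, COUNT(*)=2, MIN(hour)=10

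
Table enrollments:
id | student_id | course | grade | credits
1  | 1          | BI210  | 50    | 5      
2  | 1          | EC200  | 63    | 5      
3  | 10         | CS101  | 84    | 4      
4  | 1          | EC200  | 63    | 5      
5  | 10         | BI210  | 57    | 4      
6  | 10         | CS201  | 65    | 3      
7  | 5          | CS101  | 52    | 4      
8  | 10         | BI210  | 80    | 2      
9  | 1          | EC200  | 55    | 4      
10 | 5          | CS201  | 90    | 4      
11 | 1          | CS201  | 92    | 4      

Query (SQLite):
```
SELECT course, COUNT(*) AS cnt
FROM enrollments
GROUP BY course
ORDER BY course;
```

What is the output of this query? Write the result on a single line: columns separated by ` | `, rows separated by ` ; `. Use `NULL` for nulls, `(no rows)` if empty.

Partition enrollments by course; compute COUNT(*) within each group.
  BI210: ids {1, 5, 8} → COUNT(*)=3
  CS101: ids {3, 7} → COUNT(*)=2
  CS201: ids {6, 10, 11} → COUNT(*)=3
  EC200: ids {2, 4, 9} → COUNT(*)=3

BI210 | 3 ; CS101 | 2 ; CS201 | 3 ; EC200 | 3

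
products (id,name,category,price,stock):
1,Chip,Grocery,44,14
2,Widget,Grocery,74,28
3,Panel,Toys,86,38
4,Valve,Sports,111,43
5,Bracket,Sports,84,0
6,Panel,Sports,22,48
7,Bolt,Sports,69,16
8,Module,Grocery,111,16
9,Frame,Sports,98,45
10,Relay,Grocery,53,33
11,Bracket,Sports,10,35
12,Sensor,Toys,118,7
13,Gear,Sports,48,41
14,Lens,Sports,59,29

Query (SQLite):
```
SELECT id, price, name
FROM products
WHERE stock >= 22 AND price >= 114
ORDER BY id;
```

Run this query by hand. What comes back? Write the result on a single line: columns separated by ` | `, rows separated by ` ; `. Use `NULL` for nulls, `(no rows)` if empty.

stock >= 22: ids {2, 3, 4, 6, 9, 10, 11, 13, 14}
price >= 114: ids {12}
Combine with AND.

(no rows)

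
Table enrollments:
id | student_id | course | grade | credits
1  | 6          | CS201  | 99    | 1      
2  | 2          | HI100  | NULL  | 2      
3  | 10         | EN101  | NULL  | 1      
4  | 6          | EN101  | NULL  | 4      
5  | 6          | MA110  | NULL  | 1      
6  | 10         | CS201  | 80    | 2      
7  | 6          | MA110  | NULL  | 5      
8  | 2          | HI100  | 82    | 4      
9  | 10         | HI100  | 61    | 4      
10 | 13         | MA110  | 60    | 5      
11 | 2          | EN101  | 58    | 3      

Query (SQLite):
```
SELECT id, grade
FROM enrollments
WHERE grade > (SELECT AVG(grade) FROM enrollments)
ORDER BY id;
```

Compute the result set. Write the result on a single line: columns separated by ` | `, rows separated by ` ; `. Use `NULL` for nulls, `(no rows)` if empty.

1 | 99 ; 6 | 80 ; 8 | 82

Scalar subquery: AVG(grade) over all enrollments rows = 73.333333 (≈; comparison uses full precision).
Keep rows where grade > that value.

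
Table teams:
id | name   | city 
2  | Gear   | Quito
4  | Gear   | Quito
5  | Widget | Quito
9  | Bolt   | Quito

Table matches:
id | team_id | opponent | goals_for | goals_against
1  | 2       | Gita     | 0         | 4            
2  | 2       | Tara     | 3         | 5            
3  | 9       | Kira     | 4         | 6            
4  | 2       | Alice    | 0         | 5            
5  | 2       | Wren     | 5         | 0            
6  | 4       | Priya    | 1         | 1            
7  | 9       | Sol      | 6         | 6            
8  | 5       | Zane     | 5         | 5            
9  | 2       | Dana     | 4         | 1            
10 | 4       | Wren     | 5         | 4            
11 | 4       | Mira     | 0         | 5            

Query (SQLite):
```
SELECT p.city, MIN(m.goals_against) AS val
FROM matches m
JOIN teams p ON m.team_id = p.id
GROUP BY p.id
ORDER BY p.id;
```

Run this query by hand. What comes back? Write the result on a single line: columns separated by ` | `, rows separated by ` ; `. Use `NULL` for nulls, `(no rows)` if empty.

Quito | 0 ; Quito | 1 ; Quito | 5 ; Quito | 6

Join each matches row to its teams via team_id.
Group joined rows by teams.id; compute MIN(m.goals_against) per group.
  2: ids {1, 2, 4, 5, 9} → MIN(m.goals_against)=0
  4: ids {6, 10, 11} → MIN(m.goals_against)=1
  5: ids {8} → MIN(m.goals_against)=5
  9: ids {3, 7} → MIN(m.goals_against)=6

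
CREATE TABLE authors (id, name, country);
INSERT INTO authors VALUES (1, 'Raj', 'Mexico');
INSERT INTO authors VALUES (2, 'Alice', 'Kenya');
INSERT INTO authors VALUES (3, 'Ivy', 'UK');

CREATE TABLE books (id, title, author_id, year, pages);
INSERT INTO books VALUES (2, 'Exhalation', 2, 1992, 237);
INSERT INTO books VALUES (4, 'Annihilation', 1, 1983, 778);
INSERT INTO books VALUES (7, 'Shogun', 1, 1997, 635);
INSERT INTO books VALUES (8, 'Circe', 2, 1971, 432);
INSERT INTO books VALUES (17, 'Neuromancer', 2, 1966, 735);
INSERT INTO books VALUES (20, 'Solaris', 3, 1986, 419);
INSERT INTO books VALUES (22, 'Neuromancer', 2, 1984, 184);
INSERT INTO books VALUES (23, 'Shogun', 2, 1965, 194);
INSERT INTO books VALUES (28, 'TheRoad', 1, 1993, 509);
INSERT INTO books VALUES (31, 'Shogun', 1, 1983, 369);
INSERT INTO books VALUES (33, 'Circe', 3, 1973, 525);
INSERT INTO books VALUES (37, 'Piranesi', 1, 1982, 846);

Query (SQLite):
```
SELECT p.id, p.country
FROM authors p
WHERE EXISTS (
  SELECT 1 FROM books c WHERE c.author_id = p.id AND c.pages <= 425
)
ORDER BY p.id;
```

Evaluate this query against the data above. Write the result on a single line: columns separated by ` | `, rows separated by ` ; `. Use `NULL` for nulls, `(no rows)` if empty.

For each authors row, check whether any books with matching author_id has pages <= 425.
Keep rows where that is true.

1 | Mexico ; 2 | Kenya ; 3 | UK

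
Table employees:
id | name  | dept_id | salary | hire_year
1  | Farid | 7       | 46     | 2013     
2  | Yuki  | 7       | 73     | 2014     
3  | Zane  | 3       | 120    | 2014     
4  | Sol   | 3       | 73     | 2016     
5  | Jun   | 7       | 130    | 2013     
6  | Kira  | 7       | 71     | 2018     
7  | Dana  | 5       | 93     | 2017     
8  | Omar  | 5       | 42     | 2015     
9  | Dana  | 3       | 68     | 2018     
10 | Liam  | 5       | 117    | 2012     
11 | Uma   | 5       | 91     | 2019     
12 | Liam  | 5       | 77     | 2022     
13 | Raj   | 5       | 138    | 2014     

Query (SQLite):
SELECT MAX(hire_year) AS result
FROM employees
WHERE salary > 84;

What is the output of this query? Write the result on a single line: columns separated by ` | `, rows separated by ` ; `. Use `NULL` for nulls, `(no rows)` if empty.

Rows where salary > 84 → hire_year values: [2014, 2013, 2017, 2012, 2019, 2014].
MAX of non-NULL values = 2019.

2019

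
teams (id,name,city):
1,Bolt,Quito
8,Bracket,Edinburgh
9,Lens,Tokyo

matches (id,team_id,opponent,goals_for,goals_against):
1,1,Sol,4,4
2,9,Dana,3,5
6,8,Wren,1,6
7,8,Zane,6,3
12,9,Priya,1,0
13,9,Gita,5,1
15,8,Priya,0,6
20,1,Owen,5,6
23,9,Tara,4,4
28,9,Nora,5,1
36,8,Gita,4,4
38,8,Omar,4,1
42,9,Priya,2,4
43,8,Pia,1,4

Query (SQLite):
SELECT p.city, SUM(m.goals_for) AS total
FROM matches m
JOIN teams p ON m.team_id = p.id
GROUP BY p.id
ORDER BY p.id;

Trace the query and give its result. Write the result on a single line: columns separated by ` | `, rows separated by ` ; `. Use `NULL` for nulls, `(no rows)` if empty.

Quito | 9 ; Edinburgh | 16 ; Tokyo | 20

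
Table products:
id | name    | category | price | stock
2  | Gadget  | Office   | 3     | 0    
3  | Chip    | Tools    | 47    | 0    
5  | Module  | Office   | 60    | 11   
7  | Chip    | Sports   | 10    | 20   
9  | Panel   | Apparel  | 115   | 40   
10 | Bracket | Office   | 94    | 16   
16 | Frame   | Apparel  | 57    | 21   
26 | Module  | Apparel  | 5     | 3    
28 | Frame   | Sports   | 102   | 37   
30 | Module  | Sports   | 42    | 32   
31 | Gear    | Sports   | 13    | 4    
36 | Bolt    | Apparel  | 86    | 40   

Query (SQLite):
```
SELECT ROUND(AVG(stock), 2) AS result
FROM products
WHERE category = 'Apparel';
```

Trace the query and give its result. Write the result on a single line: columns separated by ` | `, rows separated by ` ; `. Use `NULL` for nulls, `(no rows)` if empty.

26

Rows where category='Apparel' → stock values: [40, 21, 3, 40].
AVG = 104 / 4 (rounded to 2 dp).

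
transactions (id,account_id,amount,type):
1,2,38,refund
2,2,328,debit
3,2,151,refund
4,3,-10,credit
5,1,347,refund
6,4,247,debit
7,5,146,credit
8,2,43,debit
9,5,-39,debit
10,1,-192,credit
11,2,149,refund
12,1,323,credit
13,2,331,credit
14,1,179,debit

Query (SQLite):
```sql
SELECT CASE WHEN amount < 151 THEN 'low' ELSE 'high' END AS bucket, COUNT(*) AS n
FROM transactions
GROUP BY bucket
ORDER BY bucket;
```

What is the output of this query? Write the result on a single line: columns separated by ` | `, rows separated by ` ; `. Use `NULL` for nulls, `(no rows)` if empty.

high | 7 ; low | 7

Bucket rows by amount < 151 → 'low' else 'high'; count each bucket.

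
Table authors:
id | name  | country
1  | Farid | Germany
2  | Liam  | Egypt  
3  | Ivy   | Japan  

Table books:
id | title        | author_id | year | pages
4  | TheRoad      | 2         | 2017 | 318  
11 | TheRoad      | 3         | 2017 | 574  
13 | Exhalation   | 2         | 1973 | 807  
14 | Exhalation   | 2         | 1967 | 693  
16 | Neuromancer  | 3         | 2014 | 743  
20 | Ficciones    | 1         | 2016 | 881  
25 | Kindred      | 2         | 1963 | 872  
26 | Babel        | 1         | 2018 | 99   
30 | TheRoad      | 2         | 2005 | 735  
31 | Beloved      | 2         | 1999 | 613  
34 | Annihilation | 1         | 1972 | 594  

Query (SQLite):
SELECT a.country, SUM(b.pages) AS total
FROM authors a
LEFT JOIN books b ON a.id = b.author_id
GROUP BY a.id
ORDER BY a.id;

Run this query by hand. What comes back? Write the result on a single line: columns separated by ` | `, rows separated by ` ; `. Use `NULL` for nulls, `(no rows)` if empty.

Germany | 1574 ; Egypt | 4038 ; Japan | 1317

LEFT JOIN keeps every authors row; unmatched ones get NULL for books columns.
Group by authors.id and compute SUM(b.pages). SUM over an all-NULL group is NULL.
  1: ids {20, 26, 34} → SUM(b.pages)=1574
  2: ids {4, 13, 14, 25, 30, 31} → SUM(b.pages)=4038
  3: ids {11, 16} → SUM(b.pages)=1317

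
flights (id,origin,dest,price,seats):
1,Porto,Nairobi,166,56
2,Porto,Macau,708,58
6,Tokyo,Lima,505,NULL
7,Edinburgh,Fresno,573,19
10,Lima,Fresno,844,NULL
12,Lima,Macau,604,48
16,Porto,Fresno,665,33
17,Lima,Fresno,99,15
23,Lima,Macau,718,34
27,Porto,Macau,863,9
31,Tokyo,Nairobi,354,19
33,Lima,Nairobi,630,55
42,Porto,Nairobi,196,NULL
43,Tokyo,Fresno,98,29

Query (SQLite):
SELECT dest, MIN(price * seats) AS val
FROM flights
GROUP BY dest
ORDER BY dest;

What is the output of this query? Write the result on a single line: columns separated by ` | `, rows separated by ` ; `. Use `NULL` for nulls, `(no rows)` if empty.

For each row compute price * seats.
Group by dest; take MIN of the expression per group.
  Fresno: ids {7, 10, 16, 17, 43} → MIN(price * seats)=1485
  Lima: ids {6} → MIN(price * seats)=NULL
  Macau: ids {2, 12, 23, 27} → MIN(price * seats)=7767
  Nairobi: ids {1, 31, 33, 42} → MIN(price * seats)=6726

Fresno | 1485 ; Lima | NULL ; Macau | 7767 ; Nairobi | 6726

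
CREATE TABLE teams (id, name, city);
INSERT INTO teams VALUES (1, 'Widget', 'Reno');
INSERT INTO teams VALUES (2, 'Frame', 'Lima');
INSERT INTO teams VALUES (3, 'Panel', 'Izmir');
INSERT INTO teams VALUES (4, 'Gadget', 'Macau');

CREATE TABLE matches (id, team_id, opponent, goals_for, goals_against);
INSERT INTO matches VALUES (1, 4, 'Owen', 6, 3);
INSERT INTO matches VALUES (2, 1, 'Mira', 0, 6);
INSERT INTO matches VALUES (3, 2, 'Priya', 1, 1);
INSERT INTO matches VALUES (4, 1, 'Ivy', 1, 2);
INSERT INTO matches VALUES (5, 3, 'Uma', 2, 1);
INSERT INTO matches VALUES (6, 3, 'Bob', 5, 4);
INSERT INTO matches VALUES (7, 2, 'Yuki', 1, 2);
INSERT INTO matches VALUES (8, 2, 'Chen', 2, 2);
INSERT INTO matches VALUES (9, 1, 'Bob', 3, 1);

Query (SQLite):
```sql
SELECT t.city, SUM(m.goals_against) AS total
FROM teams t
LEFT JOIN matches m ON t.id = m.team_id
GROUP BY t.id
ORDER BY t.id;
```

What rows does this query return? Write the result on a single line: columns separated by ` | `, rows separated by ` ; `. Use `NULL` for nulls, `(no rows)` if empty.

Reno | 9 ; Lima | 5 ; Izmir | 5 ; Macau | 3

LEFT JOIN keeps every teams row; unmatched ones get NULL for matches columns.
Group by teams.id and compute SUM(m.goals_against). SUM over an all-NULL group is NULL.
  1: ids {2, 4, 9} → SUM(m.goals_against)=9
  2: ids {3, 7, 8} → SUM(m.goals_against)=5
  3: ids {5, 6} → SUM(m.goals_against)=5
  4: ids {1} → SUM(m.goals_against)=3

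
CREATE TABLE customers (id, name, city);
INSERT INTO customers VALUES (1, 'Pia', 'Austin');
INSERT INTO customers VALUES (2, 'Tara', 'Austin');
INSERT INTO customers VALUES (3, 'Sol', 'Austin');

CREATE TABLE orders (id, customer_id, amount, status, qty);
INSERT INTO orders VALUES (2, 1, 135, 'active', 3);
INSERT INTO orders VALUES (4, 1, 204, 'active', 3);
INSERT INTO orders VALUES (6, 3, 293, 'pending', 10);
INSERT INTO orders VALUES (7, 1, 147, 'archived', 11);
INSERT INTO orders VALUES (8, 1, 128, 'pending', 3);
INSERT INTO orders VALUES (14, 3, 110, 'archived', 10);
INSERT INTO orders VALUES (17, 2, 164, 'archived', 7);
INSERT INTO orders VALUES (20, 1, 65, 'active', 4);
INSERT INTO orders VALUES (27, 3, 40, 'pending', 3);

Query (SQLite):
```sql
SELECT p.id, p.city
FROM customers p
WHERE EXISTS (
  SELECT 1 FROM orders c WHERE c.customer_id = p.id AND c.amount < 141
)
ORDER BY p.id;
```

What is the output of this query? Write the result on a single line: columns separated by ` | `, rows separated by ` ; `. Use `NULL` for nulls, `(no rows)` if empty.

For each customers row, check whether any orders with matching customer_id has amount < 141.
Keep rows where that is true.

1 | Austin ; 3 | Austin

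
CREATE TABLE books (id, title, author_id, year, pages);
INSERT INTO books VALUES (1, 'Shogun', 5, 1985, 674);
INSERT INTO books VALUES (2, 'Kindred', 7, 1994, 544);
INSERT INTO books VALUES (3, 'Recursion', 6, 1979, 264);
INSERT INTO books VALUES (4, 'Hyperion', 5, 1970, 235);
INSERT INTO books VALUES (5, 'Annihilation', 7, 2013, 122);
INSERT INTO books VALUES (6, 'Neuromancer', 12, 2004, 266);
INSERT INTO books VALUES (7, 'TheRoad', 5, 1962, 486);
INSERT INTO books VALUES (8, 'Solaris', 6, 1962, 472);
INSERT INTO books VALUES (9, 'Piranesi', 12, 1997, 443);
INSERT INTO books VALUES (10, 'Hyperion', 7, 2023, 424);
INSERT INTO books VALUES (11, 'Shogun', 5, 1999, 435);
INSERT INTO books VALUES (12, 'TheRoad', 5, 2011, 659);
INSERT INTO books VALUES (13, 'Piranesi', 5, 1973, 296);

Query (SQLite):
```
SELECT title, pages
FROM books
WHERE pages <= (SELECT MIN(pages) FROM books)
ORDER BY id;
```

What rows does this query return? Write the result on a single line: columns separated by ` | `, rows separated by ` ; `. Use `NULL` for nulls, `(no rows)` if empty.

Annihilation | 122

Scalar subquery: MIN(pages) over all books rows = 122.
Keep rows where pages <= that value.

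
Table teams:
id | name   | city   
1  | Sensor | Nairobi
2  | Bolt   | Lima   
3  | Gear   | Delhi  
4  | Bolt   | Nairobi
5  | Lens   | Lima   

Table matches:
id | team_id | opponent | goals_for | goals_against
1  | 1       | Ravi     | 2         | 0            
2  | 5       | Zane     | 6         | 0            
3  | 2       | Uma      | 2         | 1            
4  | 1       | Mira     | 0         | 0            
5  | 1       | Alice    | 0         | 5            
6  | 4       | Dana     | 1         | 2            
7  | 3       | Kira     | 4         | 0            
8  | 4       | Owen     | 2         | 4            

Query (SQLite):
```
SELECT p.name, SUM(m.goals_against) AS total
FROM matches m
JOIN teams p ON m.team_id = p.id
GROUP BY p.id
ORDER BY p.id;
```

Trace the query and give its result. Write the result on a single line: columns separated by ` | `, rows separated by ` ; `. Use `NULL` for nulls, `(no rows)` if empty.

Sensor | 5 ; Bolt | 1 ; Gear | 0 ; Bolt | 6 ; Lens | 0

Join each matches row to its teams via team_id.
Group joined rows by teams.id; compute SUM(m.goals_against) per group.
  1: ids {1, 4, 5} → SUM(m.goals_against)=5
  2: ids {3} → SUM(m.goals_against)=1
  3: ids {7} → SUM(m.goals_against)=0
  4: ids {6, 8} → SUM(m.goals_against)=6
  5: ids {2} → SUM(m.goals_against)=0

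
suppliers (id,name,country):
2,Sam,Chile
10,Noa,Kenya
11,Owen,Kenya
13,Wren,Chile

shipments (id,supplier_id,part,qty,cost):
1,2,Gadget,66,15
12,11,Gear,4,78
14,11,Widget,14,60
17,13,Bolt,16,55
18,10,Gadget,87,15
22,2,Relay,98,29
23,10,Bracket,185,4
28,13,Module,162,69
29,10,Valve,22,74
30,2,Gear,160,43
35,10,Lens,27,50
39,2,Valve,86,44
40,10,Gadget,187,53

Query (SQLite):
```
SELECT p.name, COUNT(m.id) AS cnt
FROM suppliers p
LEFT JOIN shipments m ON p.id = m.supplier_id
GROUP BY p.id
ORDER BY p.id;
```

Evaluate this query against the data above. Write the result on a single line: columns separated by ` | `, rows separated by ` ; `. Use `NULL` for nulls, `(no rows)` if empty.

Sam | 4 ; Noa | 5 ; Owen | 2 ; Wren | 2

LEFT JOIN keeps every suppliers row; unmatched ones get NULL for shipments columns.
Group by suppliers.id and compute COUNT(m.id). COUNT(col) of an all-NULL group is 0.
  2: ids {1, 22, 30, 39} → COUNT(m.id)=4
  10: ids {18, 23, 29, 35, 40} → COUNT(m.id)=5
  11: ids {12, 14} → COUNT(m.id)=2
  13: ids {17, 28} → COUNT(m.id)=2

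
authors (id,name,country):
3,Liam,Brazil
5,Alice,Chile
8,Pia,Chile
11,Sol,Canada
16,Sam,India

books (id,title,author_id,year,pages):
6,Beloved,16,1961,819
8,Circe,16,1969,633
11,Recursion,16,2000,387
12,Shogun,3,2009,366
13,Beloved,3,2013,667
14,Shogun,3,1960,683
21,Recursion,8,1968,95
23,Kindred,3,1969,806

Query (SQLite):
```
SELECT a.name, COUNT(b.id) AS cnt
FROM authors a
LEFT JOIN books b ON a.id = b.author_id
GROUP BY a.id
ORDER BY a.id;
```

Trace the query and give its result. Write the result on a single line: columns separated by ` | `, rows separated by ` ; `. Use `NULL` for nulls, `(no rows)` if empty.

LEFT JOIN keeps every authors row; unmatched ones get NULL for books columns.
Group by authors.id and compute COUNT(b.id). COUNT(col) of an all-NULL group is 0.
  3: ids {12, 13, 14, 23} → COUNT(b.id)=4
  5: ids {—} → COUNT(b.id)=0
  8: ids {21} → COUNT(b.id)=1
  11: ids {—} → COUNT(b.id)=0
  16: ids {6, 8, 11} → COUNT(b.id)=3

Liam | 4 ; Alice | 0 ; Pia | 1 ; Sol | 0 ; Sam | 3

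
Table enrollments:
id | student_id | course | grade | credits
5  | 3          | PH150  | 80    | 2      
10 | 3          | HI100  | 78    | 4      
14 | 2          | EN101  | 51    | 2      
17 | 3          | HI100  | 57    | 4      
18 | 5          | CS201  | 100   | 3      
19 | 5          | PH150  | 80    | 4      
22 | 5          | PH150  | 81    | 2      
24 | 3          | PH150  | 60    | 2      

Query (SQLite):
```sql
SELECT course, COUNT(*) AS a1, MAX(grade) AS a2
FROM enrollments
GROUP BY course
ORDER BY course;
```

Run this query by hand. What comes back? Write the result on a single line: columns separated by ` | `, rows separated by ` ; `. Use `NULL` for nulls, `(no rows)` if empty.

Group enrollments by course.
Per group compute: COUNT(*), MAX(grade).
  CS201: ids {18} → COUNT(*)=1, MAX(grade)=100
  EN101: ids {14} → COUNT(*)=1, MAX(grade)=51
  HI100: ids {10, 17} → COUNT(*)=2, MAX(grade)=78
  PH150: ids {5, 19, 22, 24} → COUNT(*)=4, MAX(grade)=81

CS201 | 1 | 100 ; EN101 | 1 | 51 ; HI100 | 2 | 78 ; PH150 | 4 | 81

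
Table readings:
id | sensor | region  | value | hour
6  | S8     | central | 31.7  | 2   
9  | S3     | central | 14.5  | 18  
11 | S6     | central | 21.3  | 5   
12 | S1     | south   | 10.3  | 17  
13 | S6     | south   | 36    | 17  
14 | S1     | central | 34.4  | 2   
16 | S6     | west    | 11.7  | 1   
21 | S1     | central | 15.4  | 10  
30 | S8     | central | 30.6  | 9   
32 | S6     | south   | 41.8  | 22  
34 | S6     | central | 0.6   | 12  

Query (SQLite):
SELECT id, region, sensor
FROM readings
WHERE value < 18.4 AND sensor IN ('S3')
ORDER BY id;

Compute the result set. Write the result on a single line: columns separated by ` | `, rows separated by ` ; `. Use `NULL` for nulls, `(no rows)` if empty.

value < 18.4: ids {9, 12, 16, 21, 34}
sensor IN ('S3'): ids {9}
Combine with AND.

9 | central | S3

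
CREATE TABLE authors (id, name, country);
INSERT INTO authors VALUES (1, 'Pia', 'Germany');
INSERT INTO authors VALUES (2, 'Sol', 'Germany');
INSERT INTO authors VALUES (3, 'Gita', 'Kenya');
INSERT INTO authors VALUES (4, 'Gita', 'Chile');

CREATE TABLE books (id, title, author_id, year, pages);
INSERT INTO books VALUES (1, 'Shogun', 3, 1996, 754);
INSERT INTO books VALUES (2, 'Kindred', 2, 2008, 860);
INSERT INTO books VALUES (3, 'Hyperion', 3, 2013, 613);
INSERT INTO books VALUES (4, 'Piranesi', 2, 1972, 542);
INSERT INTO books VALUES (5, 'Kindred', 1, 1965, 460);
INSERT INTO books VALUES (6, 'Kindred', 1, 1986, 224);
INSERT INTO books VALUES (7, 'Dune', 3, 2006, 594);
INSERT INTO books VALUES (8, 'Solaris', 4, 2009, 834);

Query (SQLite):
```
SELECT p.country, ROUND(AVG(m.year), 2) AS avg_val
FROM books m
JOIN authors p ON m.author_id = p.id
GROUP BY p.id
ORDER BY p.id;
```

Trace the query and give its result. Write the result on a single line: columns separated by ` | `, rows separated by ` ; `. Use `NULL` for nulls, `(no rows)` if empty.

Join each books row to its authors via author_id.
Group joined rows by authors.id; compute ROUND(AVG(m.year), 2) per group.
  1: ids {5, 6} → ROUND(AVG(m.year), 2)=1975.5
  2: ids {2, 4} → ROUND(AVG(m.year), 2)=1990
  3: ids {1, 3, 7} → ROUND(AVG(m.year), 2)=2005
  4: ids {8} → ROUND(AVG(m.year), 2)=2009

Germany | 1975.5 ; Germany | 1990 ; Kenya | 2005 ; Chile | 2009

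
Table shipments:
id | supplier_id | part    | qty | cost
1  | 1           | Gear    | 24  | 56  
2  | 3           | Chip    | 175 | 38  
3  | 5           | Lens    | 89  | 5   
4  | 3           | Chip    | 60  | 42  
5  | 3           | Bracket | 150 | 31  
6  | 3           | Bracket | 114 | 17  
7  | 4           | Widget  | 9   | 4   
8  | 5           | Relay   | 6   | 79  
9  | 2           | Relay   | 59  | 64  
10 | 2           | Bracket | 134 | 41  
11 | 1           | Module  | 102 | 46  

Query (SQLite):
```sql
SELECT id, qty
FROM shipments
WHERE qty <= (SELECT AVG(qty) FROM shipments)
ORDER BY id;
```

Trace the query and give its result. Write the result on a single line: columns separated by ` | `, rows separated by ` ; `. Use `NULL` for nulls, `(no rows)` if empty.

1 | 24 ; 4 | 60 ; 7 | 9 ; 8 | 6 ; 9 | 59

Scalar subquery: AVG(qty) over all shipments rows = 83.818182 (≈; comparison uses full precision).
Keep rows where qty <= that value.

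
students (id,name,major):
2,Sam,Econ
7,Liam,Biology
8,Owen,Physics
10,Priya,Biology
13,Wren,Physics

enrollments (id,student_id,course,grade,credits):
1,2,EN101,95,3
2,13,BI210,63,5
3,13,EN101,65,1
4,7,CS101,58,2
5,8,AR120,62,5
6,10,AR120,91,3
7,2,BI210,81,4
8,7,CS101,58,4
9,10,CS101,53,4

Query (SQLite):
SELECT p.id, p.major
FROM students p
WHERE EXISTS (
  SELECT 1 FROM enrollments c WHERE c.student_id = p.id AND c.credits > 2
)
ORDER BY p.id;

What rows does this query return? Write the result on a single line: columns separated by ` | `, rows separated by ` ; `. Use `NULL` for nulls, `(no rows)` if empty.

2 | Econ ; 7 | Biology ; 8 | Physics ; 10 | Biology ; 13 | Physics

For each students row, check whether any enrollments with matching student_id has credits > 2.
Keep rows where that is true.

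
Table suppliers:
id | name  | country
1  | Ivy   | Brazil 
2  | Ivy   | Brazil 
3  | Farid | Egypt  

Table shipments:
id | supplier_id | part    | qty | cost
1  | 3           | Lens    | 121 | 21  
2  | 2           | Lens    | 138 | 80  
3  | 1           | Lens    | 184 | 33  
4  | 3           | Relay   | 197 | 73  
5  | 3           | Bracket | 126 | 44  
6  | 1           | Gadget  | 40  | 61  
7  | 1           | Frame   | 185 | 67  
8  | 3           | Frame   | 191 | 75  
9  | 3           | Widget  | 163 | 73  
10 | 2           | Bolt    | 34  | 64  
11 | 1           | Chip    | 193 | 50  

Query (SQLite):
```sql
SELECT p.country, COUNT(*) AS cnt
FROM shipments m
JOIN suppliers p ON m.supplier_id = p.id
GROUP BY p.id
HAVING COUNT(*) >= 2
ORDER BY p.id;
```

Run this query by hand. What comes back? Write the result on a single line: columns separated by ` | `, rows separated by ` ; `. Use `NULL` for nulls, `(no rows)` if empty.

Brazil | 4 ; Brazil | 2 ; Egypt | 5

Join each shipments row to its suppliers via supplier_id.
Group joined rows by suppliers.id; compute COUNT(*) per group.
HAVING: keep groups with count ≥ 2.
  1: ids {3, 6, 7, 11} → COUNT(*)=4
  2: ids {2, 10} → COUNT(*)=2
  3: ids {1, 4, 5, 8, 9} → COUNT(*)=5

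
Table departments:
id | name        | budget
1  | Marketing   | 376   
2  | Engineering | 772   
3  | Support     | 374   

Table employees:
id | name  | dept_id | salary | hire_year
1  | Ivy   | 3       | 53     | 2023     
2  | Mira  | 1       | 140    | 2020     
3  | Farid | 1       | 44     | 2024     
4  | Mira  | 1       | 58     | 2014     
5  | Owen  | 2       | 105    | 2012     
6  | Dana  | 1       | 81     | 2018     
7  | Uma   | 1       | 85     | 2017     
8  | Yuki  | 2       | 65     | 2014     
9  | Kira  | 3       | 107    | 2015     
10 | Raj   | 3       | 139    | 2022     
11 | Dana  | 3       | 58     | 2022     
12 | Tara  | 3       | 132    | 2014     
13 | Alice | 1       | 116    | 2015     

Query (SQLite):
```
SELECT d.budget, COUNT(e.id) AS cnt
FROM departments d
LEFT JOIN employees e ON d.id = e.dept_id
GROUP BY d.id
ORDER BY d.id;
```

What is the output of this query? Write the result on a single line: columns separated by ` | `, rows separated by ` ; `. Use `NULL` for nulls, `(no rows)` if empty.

376 | 6 ; 772 | 2 ; 374 | 5

LEFT JOIN keeps every departments row; unmatched ones get NULL for employees columns.
Group by departments.id and compute COUNT(e.id). COUNT(col) of an all-NULL group is 0.
  1: ids {2, 3, 4, 6, 7, 13} → COUNT(e.id)=6
  2: ids {5, 8} → COUNT(e.id)=2
  3: ids {1, 9, 10, 11, 12} → COUNT(e.id)=5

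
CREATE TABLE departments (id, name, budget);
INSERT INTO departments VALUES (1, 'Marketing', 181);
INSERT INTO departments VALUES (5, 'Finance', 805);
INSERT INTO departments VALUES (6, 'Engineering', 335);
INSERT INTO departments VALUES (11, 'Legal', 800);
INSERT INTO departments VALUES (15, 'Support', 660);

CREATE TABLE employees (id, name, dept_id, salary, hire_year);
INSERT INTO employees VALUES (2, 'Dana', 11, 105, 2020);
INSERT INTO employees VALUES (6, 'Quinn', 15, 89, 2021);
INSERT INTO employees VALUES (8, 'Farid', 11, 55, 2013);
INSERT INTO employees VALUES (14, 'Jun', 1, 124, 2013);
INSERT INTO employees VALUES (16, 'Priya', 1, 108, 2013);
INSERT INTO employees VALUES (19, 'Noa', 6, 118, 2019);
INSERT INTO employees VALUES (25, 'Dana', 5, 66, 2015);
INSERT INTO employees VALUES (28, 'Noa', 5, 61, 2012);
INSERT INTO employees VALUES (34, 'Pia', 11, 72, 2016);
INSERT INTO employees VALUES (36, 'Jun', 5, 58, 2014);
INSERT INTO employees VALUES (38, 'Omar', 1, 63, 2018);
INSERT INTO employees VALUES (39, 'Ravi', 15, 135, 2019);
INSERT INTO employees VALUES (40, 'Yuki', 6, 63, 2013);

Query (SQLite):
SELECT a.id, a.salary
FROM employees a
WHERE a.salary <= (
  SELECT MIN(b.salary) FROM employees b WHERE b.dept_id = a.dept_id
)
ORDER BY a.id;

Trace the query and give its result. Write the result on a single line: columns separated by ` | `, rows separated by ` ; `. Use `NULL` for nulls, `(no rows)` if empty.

For each employees row a, compute MIN(salary) over rows sharing a.dept_id.
Keep row a if a.salary <= that per-group MIN.
  dept_id=1: MIN(salary) = 63
  dept_id=5: MIN(salary) = 58
  dept_id=6: MIN(salary) = 63
  dept_id=11: MIN(salary) = 55
  dept_id=15: MIN(salary) = 89

6 | 89 ; 8 | 55 ; 36 | 58 ; 38 | 63 ; 40 | 63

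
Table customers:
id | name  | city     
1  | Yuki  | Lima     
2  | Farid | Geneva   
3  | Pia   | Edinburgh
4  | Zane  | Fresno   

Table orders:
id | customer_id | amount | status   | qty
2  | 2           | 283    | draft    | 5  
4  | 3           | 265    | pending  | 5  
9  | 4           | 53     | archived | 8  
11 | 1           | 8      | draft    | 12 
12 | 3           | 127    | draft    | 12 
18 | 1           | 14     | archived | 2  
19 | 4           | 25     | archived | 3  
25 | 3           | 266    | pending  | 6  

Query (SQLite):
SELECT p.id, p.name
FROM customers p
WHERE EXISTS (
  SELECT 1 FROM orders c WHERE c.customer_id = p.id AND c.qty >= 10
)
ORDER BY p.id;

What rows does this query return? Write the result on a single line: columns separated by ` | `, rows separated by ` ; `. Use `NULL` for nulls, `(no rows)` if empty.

For each customers row, check whether any orders with matching customer_id has qty >= 10.
Keep rows where that is true.

1 | Yuki ; 3 | Pia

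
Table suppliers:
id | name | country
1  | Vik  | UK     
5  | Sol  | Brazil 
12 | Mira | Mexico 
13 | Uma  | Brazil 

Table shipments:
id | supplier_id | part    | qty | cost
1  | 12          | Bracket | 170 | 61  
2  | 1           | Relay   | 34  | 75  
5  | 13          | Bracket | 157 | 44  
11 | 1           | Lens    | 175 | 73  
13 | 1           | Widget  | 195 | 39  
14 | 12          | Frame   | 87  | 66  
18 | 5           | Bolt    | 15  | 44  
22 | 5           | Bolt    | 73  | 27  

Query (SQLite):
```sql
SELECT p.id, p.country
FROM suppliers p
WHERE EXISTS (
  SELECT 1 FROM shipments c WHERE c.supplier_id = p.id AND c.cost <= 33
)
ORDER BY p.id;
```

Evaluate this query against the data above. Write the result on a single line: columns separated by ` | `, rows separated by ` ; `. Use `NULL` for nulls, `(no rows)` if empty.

For each suppliers row, check whether any shipments with matching supplier_id has cost <= 33.
Keep rows where that is true.

5 | Brazil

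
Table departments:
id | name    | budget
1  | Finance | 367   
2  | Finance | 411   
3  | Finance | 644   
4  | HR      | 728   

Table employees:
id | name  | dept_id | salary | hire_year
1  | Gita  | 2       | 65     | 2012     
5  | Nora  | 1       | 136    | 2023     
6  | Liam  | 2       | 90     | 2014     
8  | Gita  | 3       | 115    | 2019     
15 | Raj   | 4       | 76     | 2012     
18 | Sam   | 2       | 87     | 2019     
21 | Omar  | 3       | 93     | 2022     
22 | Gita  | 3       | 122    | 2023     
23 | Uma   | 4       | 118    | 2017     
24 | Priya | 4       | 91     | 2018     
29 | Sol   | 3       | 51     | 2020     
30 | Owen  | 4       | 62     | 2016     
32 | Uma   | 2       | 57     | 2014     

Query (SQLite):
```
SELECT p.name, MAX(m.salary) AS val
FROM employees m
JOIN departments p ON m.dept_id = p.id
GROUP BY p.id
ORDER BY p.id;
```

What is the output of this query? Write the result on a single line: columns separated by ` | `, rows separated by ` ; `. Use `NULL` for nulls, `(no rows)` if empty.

Finance | 136 ; Finance | 90 ; Finance | 122 ; HR | 118

Join each employees row to its departments via dept_id.
Group joined rows by departments.id; compute MAX(m.salary) per group.
  1: ids {5} → MAX(m.salary)=136
  2: ids {1, 6, 18, 32} → MAX(m.salary)=90
  3: ids {8, 21, 22, 29} → MAX(m.salary)=122
  4: ids {15, 23, 24, 30} → MAX(m.salary)=118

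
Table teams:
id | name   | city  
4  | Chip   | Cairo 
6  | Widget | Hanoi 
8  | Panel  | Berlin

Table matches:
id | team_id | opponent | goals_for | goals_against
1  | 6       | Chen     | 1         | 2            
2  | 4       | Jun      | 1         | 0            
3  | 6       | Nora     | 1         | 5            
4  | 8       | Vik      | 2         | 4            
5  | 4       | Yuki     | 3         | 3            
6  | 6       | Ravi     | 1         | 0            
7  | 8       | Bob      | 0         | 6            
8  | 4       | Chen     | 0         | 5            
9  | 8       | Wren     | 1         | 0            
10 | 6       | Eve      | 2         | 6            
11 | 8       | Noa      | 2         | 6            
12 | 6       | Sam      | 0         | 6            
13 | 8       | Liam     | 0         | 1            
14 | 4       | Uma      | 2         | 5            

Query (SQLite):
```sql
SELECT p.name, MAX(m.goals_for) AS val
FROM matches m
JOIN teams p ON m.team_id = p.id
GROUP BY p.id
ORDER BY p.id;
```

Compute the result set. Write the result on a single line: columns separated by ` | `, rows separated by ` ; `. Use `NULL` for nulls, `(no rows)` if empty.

Chip | 3 ; Widget | 2 ; Panel | 2

Join each matches row to its teams via team_id.
Group joined rows by teams.id; compute MAX(m.goals_for) per group.
  4: ids {2, 5, 8, 14} → MAX(m.goals_for)=3
  6: ids {1, 3, 6, 10, 12} → MAX(m.goals_for)=2
  8: ids {4, 7, 9, 11, 13} → MAX(m.goals_for)=2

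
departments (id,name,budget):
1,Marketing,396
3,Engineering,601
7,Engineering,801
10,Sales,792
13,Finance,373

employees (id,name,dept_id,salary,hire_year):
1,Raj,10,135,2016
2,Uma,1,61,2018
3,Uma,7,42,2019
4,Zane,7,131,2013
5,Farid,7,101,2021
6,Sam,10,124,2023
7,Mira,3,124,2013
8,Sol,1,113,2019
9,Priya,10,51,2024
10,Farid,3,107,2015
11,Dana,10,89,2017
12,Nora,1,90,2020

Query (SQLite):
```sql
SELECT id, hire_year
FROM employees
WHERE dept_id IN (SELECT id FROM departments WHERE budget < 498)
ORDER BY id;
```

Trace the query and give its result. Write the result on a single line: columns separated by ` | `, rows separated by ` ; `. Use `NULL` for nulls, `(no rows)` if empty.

Inner query: departments.id where budget < 498.
Outer: keep employees rows whose dept_id is in that set.
Inner query → {1, 13}

2 | 2018 ; 8 | 2019 ; 12 | 2020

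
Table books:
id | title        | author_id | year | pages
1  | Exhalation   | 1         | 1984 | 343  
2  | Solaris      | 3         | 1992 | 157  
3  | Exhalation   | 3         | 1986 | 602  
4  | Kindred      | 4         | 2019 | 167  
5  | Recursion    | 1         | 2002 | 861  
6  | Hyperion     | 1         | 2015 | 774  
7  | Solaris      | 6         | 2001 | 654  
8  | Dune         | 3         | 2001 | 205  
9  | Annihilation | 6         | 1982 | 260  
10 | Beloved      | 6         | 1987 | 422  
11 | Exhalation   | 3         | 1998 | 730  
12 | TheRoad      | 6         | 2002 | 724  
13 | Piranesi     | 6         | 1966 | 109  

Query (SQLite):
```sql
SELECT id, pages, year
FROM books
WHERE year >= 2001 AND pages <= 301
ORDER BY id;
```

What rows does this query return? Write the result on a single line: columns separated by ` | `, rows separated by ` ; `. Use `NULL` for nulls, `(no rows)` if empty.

4 | 167 | 2019 ; 8 | 205 | 2001

year >= 2001: ids {4, 5, 6, 7, 8, 12}
pages <= 301: ids {2, 4, 8, 9, 13}
Combine with AND.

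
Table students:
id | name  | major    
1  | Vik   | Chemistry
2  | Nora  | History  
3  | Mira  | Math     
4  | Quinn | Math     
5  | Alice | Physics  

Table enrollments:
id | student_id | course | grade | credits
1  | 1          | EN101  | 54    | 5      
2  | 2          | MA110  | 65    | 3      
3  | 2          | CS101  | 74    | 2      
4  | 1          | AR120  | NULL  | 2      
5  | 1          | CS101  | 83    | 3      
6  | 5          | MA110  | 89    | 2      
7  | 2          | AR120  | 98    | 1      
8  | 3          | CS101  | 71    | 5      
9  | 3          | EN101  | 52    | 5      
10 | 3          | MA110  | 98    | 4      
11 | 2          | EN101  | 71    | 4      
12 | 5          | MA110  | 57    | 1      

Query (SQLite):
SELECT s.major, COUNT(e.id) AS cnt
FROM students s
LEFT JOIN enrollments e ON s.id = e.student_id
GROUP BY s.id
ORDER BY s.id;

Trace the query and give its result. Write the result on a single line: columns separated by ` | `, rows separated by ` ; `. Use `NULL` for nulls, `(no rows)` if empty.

LEFT JOIN keeps every students row; unmatched ones get NULL for enrollments columns.
Group by students.id and compute COUNT(e.id). COUNT(col) of an all-NULL group is 0.
  1: ids {1, 4, 5} → COUNT(e.id)=3
  2: ids {2, 3, 7, 11} → COUNT(e.id)=4
  3: ids {8, 9, 10} → COUNT(e.id)=3
  4: ids {—} → COUNT(e.id)=0
  5: ids {6, 12} → COUNT(e.id)=2

Chemistry | 3 ; History | 4 ; Math | 3 ; Math | 0 ; Physics | 2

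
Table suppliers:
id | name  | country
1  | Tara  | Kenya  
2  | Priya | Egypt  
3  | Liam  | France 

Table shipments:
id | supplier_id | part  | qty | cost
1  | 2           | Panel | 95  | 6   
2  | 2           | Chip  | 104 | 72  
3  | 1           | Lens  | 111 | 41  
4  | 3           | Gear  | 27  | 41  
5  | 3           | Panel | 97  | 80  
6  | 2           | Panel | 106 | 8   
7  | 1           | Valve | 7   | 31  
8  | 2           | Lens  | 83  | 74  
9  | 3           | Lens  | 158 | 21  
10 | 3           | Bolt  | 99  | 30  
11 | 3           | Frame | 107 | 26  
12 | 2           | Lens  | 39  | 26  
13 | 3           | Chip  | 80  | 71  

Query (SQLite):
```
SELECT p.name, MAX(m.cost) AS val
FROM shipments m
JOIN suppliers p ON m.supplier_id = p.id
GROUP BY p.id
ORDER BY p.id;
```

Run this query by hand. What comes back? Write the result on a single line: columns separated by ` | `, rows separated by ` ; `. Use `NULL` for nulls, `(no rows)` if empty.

Tara | 41 ; Priya | 74 ; Liam | 80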